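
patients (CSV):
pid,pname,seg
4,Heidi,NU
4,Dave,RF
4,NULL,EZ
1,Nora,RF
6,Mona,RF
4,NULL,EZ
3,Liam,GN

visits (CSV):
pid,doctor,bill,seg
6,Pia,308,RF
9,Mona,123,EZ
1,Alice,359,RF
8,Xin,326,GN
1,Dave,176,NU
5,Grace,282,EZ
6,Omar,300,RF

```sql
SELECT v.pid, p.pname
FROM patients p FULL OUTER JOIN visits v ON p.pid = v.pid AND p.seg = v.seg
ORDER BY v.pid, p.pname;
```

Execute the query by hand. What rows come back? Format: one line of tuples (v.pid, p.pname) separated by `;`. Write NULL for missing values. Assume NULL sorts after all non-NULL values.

FULL OUTER JOIN keeps every row from both sides; unmatched rows get NULL for the other side's columns.
Matching on p.pid = v.pid AND p.seg = v.seg.
- p[0] pid=4, seg=NU → no match; kept with NULLs on the v side.
- p[1] pid=4, seg=RF → no match; kept with NULLs on the v side.
- p[2] pid=4, seg=EZ → no match; kept with NULLs on the v side.
- p[3] pid=1, seg=RF → 1 match(es) in v → 1 row(s).
- p[4] pid=6, seg=RF → 2 match(es) in v → 2 row(s).
- p[5] pid=4, seg=EZ → no match; kept with NULLs on the v side.
- p[6] pid=3, seg=GN → no match; kept with NULLs on the v side.
- 4 v row(s) had no p match → kept, p columns NULL.

(1, Nora); (1, NULL); (5, NULL); (6, Mona); (6, Mona); (8, NULL); (9, NULL); (NULL, Dave); (NULL, Heidi); (NULL, Liam); (NULL, NULL); (NULL, NULL)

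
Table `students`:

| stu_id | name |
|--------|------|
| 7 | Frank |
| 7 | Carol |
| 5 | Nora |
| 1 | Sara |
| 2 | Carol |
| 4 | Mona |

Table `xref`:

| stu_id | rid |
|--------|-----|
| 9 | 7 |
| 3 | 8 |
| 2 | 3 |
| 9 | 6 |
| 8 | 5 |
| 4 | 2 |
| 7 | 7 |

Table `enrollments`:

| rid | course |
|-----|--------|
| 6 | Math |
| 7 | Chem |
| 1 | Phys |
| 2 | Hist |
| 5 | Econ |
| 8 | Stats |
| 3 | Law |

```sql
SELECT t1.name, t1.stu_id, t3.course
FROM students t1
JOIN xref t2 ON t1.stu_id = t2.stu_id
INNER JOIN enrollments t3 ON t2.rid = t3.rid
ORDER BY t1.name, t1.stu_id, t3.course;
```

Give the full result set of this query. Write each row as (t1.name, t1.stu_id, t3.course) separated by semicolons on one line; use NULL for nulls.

(Carol, 2, Law); (Carol, 7, Chem); (Frank, 7, Chem); (Mona, 4, Hist)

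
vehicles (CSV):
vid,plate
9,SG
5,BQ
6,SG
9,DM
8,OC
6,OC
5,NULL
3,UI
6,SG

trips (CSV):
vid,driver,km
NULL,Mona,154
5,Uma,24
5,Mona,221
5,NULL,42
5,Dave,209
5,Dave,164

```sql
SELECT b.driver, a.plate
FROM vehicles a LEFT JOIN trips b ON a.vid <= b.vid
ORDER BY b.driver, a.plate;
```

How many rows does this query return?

LEFT JOIN keeps every row from `vehicles`; unmatched rows get NULL for `trips`'s columns.
Matching on a.vid <= b.vid. A NULL in a compared column never satisfies the condition.
- a[0] vid=9 → no match; kept with NULLs on the b side.
- a[1] vid=5 → 5 match(es) in b → 5 row(s).
- a[2] vid=6 → no match; kept with NULLs on the b side.
- a[3] vid=9 → no match; kept with NULLs on the b side.
- a[4] vid=8 → no match; kept with NULLs on the b side.
- a[5] vid=6 → no match; kept with NULLs on the b side.
- a[6] vid=5 → 5 match(es) in b → 5 row(s).
- a[7] vid=3 → 5 match(es) in b → 5 row(s).
- a[8] vid=6 → no match; kept with NULLs on the b side.
Total: 15 matched + 6 padded = 21 rows.

21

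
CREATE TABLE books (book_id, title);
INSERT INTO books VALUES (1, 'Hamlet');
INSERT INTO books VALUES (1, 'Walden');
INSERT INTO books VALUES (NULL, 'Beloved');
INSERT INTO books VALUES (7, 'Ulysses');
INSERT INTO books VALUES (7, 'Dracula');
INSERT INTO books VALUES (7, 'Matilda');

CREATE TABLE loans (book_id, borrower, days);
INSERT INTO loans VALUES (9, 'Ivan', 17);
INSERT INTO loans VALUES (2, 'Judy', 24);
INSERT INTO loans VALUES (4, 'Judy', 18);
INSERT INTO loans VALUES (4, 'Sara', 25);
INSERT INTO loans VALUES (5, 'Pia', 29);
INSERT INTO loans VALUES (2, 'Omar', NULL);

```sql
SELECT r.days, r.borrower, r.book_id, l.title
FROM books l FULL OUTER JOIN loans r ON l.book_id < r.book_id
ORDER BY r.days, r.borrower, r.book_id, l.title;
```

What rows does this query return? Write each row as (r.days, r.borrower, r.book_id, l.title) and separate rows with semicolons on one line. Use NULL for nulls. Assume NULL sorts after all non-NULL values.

(17, Ivan, 9, Dracula); (17, Ivan, 9, Hamlet); (17, Ivan, 9, Matilda); (17, Ivan, 9, Ulysses); (17, Ivan, 9, Walden); (18, Judy, 4, Hamlet); (18, Judy, 4, Walden); (24, Judy, 2, Hamlet); (24, Judy, 2, Walden); (25, Sara, 4, Hamlet); (25, Sara, 4, Walden); (29, Pia, 5, Hamlet); (29, Pia, 5, Walden); (NULL, Omar, 2, Hamlet); (NULL, Omar, 2, Walden); (NULL, NULL, NULL, Beloved)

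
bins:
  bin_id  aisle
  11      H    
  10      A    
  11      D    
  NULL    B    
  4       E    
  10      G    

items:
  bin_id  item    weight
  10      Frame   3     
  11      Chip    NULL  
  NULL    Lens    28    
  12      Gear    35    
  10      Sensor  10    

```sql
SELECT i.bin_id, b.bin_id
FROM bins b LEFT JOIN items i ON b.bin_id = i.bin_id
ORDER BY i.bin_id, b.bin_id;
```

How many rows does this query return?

8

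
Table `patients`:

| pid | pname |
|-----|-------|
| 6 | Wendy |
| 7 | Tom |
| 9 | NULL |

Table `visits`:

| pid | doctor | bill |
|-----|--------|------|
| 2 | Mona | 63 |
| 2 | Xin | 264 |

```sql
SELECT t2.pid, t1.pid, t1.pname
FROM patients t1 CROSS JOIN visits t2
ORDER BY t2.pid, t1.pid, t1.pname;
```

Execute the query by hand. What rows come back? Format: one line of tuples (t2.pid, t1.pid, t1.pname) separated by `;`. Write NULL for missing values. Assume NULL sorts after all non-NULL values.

(2, 6, Wendy); (2, 6, Wendy); (2, 7, Tom); (2, 7, Tom); (2, 9, NULL); (2, 9, NULL)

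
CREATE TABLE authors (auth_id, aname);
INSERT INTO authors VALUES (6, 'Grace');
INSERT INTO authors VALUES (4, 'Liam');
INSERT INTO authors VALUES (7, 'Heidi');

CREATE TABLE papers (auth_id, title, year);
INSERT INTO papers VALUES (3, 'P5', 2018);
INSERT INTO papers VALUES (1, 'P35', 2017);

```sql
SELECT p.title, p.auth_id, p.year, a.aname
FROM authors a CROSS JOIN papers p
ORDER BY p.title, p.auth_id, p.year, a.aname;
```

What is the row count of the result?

6

CROSS JOIN pairs every row of `authors` with every row of `papers`: 3 × 2 = 6 rows.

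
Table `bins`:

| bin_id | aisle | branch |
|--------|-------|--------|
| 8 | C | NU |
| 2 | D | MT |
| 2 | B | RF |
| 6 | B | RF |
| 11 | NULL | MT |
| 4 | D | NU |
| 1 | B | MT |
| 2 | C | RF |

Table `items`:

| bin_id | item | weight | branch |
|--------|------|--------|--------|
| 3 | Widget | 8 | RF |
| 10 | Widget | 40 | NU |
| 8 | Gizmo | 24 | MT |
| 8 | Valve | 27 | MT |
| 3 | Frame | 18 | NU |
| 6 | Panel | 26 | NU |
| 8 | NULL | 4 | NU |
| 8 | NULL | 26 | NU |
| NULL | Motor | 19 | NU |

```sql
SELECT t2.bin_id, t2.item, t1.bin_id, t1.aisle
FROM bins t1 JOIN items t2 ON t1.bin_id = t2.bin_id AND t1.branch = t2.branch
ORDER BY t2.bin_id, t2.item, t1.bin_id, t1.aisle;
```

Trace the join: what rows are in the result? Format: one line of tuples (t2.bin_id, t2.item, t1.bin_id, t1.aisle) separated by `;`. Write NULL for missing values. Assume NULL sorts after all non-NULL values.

(8, NULL, 8, C); (8, NULL, 8, C)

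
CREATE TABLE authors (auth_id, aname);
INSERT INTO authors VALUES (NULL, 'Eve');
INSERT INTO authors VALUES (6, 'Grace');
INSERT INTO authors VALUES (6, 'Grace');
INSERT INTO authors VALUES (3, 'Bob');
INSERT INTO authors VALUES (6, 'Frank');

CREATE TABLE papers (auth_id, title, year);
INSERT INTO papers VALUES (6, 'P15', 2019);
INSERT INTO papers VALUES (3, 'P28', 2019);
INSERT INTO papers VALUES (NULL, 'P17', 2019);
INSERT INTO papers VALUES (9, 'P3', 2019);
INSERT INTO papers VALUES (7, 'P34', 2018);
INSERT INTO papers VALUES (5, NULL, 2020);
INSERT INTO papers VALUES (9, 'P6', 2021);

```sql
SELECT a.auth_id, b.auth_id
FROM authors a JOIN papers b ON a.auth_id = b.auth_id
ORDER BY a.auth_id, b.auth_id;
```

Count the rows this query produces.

INNER JOIN keeps only pairs where the ON condition holds.
Matching on a.auth_id = b.auth_id. A NULL in a compared column never satisfies the condition.
- a row (auth_id=NULL): no match → dropped.
- a row (auth_id=6): matches 1 b row(s) → 1 output row(s).
- a row (auth_id=6): matches 1 b row(s) → 1 output row(s).
- a row (auth_id=3): matches 1 b row(s) → 1 output row(s).
- a row (auth_id=6): matches 1 b row(s) → 1 output row(s).
Total: 4 rows.

4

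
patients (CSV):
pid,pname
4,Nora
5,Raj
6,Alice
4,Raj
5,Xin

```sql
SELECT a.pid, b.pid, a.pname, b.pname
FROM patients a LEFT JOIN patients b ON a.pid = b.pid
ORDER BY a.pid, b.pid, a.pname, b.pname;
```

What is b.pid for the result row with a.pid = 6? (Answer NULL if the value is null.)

6

LEFT JOIN keeps every row from `patients a`; unmatched rows get NULL for `patients b`'s columns.
Matching on a.pid = b.pid.
- a (pid=4) pairs with 2 row(s) of b.
- a (pid=5) pairs with 2 row(s) of b.
- a (pid=6) pairs with 1 row(s) of b.
- a (pid=4) pairs with 2 row(s) of b.
- a (pid=5) pairs with 2 row(s) of b.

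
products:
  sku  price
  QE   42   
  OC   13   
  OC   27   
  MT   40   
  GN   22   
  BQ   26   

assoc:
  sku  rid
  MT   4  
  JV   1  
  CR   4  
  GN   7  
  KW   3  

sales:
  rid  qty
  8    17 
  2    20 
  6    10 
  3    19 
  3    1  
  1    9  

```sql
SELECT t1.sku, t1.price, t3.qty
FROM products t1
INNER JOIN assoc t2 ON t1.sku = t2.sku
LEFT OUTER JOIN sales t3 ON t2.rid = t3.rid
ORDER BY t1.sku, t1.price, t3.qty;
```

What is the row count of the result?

Step 1 — t1 INNER JOIN t2 on sku → 2 row(s).
Then LEFT JOIN `sales t3` on rid: each of those 2 rows is kept; rows whose t2.rid has no match in t3 get NULL for t3's columns.
Result: 2 row(s).

2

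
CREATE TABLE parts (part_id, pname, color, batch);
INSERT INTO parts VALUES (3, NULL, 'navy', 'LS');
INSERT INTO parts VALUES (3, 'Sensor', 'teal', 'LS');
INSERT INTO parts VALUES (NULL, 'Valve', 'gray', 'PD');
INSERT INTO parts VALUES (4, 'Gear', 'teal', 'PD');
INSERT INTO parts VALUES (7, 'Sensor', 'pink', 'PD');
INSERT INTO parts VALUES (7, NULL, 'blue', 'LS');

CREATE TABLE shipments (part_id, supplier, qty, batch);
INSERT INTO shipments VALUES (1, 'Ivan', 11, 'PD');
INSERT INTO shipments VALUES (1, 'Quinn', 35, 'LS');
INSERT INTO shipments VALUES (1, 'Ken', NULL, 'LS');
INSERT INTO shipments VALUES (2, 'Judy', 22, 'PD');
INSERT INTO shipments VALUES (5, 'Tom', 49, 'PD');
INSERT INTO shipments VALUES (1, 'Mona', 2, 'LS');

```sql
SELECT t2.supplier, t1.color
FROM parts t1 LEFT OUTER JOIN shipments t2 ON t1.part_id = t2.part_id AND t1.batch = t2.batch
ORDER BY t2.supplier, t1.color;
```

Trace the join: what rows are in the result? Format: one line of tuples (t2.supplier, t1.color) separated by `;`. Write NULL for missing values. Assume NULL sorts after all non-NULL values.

(NULL, blue); (NULL, gray); (NULL, navy); (NULL, pink); (NULL, teal); (NULL, teal)

LEFT JOIN keeps every row from `parts`; unmatched rows get NULL for `shipments`'s columns.
Matching on t1.part_id = t2.part_id AND t1.batch = t2.batch. A NULL in a compared column never satisfies the condition.
Matched pairs: 0; unmatched t1 rows kept: 6.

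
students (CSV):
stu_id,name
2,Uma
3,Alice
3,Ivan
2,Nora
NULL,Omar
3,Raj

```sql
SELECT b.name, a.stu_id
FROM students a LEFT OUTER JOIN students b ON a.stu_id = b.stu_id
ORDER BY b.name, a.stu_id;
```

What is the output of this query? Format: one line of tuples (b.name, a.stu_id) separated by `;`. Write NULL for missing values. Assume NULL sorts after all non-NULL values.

(Alice, 3); (Alice, 3); (Alice, 3); (Ivan, 3); (Ivan, 3); (Ivan, 3); (Nora, 2); (Nora, 2); (Raj, 3); (Raj, 3); (Raj, 3); (Uma, 2); (Uma, 2); (NULL, NULL)

LEFT JOIN keeps every row from `students a`; unmatched rows get NULL for `students b`'s columns.
Matching on a.stu_id = b.stu_id. A NULL in a compared column never satisfies the condition.
- stu_id=2: 2 matching b row(s), so 2 row(s) emitted.
- stu_id=3: 3 matching b row(s), so 3 row(s) emitted.
- stu_id=3: 3 matching b row(s), so 3 row(s) emitted.
- stu_id=2: 2 matching b row(s), so 2 row(s) emitted.
- stu_id=NULL: no b row matches, row kept with b columns NULL.
- stu_id=3: 3 matching b row(s), so 3 row(s) emitted.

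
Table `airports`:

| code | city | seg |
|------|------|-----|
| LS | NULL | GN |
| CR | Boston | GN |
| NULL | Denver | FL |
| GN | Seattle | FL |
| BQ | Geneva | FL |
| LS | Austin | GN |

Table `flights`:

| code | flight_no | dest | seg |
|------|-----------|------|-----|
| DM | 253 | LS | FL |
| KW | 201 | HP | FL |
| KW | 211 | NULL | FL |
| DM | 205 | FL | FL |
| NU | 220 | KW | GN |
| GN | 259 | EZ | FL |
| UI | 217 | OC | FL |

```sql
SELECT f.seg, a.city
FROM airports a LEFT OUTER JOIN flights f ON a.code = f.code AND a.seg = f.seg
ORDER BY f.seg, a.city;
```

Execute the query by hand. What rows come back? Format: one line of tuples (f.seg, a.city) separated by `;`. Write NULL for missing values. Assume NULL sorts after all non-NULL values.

LEFT JOIN keeps every row from `airports`; unmatched rows get NULL for `flights`'s columns.
Matching on a.code = f.code AND a.seg = f.seg. A NULL in a compared column never satisfies the condition.
- a (code=LS, seg=GN) has no partner → padded with NULL.
- a (code=CR, seg=GN) has no partner → padded with NULL.
- a (code=NULL, seg=FL) has no partner → padded with NULL.
- a (code=GN, seg=FL) pairs with 1 row(s) of f.
- a (code=BQ, seg=FL) has no partner → padded with NULL.
- a (code=LS, seg=GN) has no partner → padded with NULL.
After projecting and ordering:
f.seg | a.city
FL | Seattle
NULL | Austin
NULL | Boston
NULL | Denver
NULL | Geneva
NULL | NULL

(FL, Seattle); (NULL, Austin); (NULL, Boston); (NULL, Denver); (NULL, Geneva); (NULL, NULL)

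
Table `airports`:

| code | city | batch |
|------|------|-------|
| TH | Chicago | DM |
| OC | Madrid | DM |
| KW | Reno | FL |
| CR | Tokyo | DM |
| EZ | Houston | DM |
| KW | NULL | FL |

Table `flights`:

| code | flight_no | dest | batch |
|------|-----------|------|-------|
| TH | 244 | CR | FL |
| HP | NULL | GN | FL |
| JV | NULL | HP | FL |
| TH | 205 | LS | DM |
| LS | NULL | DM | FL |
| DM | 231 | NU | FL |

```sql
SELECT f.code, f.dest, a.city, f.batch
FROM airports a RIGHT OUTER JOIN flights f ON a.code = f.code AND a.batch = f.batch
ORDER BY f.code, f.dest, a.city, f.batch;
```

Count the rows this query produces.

RIGHT JOIN keeps every row from `flights`; unmatched rows get NULL for `airports`'s columns.
Matching on a.code = f.code AND a.batch = f.batch.
- a (code=TH, batch=DM) pairs with 1 row(s) of f.
- a (code=OC, batch=DM) has no partner in f.
- a (code=KW, batch=FL) has no partner in f.
- a (code=CR, batch=DM) has no partner in f.
- a (code=EZ, batch=DM) has no partner in f.
- a (code=KW, batch=FL) has no partner in f.
- 5 f row(s) had no a match → kept, a columns NULL.
Total: 1 matched + 5 padded = 6 rows.

6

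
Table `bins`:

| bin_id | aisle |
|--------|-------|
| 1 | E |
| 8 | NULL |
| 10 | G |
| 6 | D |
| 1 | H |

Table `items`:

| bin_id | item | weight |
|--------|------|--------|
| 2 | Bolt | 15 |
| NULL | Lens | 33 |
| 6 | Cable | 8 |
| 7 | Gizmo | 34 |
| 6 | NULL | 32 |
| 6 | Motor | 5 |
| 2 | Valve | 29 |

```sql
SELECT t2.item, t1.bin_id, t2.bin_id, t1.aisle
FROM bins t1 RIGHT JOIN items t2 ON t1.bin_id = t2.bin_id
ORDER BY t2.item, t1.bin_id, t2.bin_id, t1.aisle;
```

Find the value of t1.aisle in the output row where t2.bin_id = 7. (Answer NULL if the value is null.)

RIGHT JOIN keeps every row from `items`; unmatched rows get NULL for `bins`'s columns.
Matching on t1.bin_id = t2.bin_id. A NULL in a compared column never satisfies the condition.
- t1 row (bin_id=1): no match.
- t1 row (bin_id=8): no match.
- t1 row (bin_id=10): no match.
- t1 row (bin_id=6): matches 3 t2 row(s) → 3 output row(s).
- t1 row (bin_id=1): no match.
- 4 t2 row(s) had no t1 match → kept, t1 columns NULL.

NULL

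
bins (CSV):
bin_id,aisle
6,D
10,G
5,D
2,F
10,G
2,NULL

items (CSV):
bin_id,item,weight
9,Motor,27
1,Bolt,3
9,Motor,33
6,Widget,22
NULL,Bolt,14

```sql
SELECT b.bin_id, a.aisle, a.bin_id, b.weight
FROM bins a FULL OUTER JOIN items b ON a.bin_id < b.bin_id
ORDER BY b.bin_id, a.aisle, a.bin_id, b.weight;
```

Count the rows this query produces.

15

FULL OUTER JOIN keeps every row from both sides; unmatched rows get NULL for the other side's columns.
Matching on a.bin_id < b.bin_id. A NULL in a compared column never satisfies the condition.
- a (bin_id=6) pairs with 2 row(s) of b.
- a (bin_id=10) has no partner → padded with NULL.
- a (bin_id=5) pairs with 3 row(s) of b.
- a (bin_id=2) pairs with 3 row(s) of b.
- a (bin_id=10) has no partner → padded with NULL.
- a (bin_id=2) pairs with 3 row(s) of b.
- plus 2 unmatched b row(s), each kept with NULL a columns.
Total: 11 matched + 4 padded = 15 rows.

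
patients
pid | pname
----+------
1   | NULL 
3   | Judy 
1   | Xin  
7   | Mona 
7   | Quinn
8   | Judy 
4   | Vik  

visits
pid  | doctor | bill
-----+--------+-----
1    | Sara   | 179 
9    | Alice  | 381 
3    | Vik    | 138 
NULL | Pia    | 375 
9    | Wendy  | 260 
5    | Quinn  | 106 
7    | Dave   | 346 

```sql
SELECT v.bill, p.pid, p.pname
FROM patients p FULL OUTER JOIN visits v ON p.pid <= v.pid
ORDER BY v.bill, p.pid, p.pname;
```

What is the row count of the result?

30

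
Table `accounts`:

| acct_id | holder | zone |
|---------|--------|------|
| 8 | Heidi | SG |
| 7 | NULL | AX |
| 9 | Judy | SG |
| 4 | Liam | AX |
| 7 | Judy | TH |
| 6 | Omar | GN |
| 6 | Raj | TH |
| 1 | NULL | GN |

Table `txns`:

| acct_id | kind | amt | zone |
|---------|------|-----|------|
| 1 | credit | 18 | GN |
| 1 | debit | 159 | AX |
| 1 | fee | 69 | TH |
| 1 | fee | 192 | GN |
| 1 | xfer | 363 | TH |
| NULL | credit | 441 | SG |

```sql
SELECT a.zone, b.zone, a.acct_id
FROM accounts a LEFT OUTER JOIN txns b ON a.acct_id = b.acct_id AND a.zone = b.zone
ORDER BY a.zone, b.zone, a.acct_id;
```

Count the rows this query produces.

9

LEFT JOIN keeps every row from `accounts`; unmatched rows get NULL for `txns`'s columns.
Matching on a.acct_id = b.acct_id AND a.zone = b.zone. A NULL in a compared column never satisfies the condition.
- acct_id=8, zone=SG: no b row matches, row kept with b columns NULL.
- acct_id=7, zone=AX: no b row matches, row kept with b columns NULL.
- acct_id=9, zone=SG: no b row matches, row kept with b columns NULL.
- acct_id=4, zone=AX: no b row matches, row kept with b columns NULL.
- acct_id=7, zone=TH: no b row matches, row kept with b columns NULL.
- acct_id=6, zone=GN: no b row matches, row kept with b columns NULL.
- acct_id=6, zone=TH: no b row matches, row kept with b columns NULL.
- acct_id=1, zone=GN: 2 matching b row(s), so 2 row(s) emitted.
Total: 2 matched + 7 padded = 9 rows.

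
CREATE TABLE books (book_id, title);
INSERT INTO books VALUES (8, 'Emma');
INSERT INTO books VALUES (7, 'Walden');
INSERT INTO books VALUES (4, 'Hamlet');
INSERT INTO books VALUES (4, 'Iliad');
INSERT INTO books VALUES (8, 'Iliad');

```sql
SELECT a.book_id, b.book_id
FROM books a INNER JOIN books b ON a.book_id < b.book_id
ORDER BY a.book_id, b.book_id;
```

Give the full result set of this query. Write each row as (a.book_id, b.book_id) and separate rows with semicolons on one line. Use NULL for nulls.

INNER JOIN keeps only pairs where the ON condition holds.
Matching on a.book_id < b.book_id.
- a[0] book_id=8 → no match; dropped.
- a[1] book_id=7 → 2 match(es) in b → 2 row(s).
- a[2] book_id=4 → 3 match(es) in b → 3 row(s).
- a[3] book_id=4 → 3 match(es) in b → 3 row(s).
- a[4] book_id=8 → no match; dropped.
After projecting and ordering:
a.book_id | b.book_id
4 | 7
4 | 7
4 | 8
4 | 8
4 | 8
4 | 8
7 | 8
7 | 8

(4, 7); (4, 7); (4, 8); (4, 8); (4, 8); (4, 8); (7, 8); (7, 8)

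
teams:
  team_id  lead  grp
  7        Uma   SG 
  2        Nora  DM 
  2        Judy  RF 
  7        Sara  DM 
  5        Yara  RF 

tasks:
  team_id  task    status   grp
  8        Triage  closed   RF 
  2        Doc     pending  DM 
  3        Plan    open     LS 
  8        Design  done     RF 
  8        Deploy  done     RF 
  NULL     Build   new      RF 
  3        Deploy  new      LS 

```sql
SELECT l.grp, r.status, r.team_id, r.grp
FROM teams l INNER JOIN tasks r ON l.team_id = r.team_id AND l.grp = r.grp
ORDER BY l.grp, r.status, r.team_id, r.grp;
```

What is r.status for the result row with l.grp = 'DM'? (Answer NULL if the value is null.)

INNER JOIN keeps only pairs where the ON condition holds.
Matching on l.team_id = r.team_id AND l.grp = r.grp. A NULL in a compared column never satisfies the condition.
- l (team_id=7, grp=SG) has no partner → excluded.
- l (team_id=2, grp=DM) pairs with 1 row(s) of r.
- l (team_id=2, grp=RF) has no partner → excluded.
- l (team_id=7, grp=DM) has no partner → excluded.
- l (team_id=5, grp=RF) has no partner → excluded.

pending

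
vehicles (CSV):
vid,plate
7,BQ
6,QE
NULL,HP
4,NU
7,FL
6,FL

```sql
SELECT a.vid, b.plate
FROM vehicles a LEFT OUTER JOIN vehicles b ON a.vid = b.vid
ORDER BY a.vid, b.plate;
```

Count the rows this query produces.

LEFT JOIN keeps every row from `vehicles a`; unmatched rows get NULL for `vehicles b`'s columns.
Matching on a.vid = b.vid. A NULL in a compared column never satisfies the condition.
- a row (vid=7): matches 2 b row(s) → 2 output row(s).
- a row (vid=6): matches 2 b row(s) → 2 output row(s).
- a row (vid=NULL): no match → kept, b columns NULL.
- a row (vid=4): matches 1 b row(s) → 1 output row(s).
- a row (vid=7): matches 2 b row(s) → 2 output row(s).
- a row (vid=6): matches 2 b row(s) → 2 output row(s).
Total: 9 matched + 1 padded = 10 rows.

10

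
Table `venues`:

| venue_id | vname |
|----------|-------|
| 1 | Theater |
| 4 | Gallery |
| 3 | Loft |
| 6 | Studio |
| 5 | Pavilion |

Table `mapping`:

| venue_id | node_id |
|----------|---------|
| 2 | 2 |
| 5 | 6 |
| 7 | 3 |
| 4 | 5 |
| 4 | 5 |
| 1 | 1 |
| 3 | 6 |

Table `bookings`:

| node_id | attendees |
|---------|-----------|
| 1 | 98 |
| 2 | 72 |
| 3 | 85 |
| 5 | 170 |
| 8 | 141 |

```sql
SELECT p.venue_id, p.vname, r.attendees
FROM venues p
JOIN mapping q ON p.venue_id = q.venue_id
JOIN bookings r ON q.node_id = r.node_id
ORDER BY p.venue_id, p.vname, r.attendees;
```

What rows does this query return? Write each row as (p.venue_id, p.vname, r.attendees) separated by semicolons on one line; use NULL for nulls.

(1, Theater, 98); (4, Gallery, 170); (4, Gallery, 170)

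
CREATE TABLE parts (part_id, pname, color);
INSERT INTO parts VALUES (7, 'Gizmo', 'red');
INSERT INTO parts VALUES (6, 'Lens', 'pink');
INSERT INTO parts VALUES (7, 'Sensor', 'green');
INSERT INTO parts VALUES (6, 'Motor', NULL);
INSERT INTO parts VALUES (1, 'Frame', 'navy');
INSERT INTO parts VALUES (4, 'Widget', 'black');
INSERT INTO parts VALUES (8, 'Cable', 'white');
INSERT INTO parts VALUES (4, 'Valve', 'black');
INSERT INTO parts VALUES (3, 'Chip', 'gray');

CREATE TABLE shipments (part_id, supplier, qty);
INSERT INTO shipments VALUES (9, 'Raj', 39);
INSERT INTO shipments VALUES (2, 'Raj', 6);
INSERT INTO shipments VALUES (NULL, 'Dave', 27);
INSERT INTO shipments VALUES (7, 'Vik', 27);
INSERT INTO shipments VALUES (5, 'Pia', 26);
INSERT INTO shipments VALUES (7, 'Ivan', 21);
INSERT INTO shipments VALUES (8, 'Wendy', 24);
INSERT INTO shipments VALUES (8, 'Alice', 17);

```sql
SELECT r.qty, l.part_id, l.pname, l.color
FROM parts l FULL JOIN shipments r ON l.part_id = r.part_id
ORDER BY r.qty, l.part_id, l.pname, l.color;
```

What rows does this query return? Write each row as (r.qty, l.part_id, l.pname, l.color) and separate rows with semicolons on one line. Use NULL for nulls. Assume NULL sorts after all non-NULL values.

(6, NULL, NULL, NULL); (17, 8, Cable, white); (21, 7, Gizmo, red); (21, 7, Sensor, green); (24, 8, Cable, white); (26, NULL, NULL, NULL); (27, 7, Gizmo, red); (27, 7, Sensor, green); (27, NULL, NULL, NULL); (39, NULL, NULL, NULL); (NULL, 1, Frame, navy); (NULL, 3, Chip, gray); (NULL, 4, Valve, black); (NULL, 4, Widget, black); (NULL, 6, Lens, pink); (NULL, 6, Motor, NULL)

FULL OUTER JOIN keeps every row from both sides; unmatched rows get NULL for the other side's columns.
Matching on l.part_id = r.part_id. A NULL in a compared column never satisfies the condition.
- part_id=7: 2 matching r row(s), so 2 row(s) emitted.
- part_id=6: no r row matches, row kept with r columns NULL.
- part_id=7: 2 matching r row(s), so 2 row(s) emitted.
- part_id=6: no r row matches, row kept with r columns NULL.
- part_id=1: no r row matches, row kept with r columns NULL.
- part_id=4: no r row matches, row kept with r columns NULL.
- part_id=8: 2 matching r row(s), so 2 row(s) emitted.
- part_id=4: no r row matches, row kept with r columns NULL.
- part_id=3: no r row matches, row kept with r columns NULL.
- plus 4 unmatched r row(s), each kept with NULL l columns.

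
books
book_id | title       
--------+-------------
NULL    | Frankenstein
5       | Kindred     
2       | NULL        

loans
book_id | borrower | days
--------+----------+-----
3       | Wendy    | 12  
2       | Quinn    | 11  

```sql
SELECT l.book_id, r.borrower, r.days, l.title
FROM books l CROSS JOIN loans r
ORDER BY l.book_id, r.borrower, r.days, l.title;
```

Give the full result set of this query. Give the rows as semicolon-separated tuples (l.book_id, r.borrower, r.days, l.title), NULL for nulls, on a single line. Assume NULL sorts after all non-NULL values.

(2, Quinn, 11, NULL); (2, Wendy, 12, NULL); (5, Quinn, 11, Kindred); (5, Wendy, 12, Kindred); (NULL, Quinn, 11, Frankenstein); (NULL, Wendy, 12, Frankenstein)

CROSS JOIN pairs every row of `books` with every row of `loans`: 3 × 2 = 6 rows.
After projecting and ordering:
l.book_id | r.borrower | r.days | l.title
2 | Quinn | 11 | NULL
2 | Wendy | 12 | NULL
5 | Quinn | 11 | Kindred
5 | Wendy | 12 | Kindred
NULL | Quinn | 11 | Frankenstein
NULL | Wendy | 12 | Frankenstein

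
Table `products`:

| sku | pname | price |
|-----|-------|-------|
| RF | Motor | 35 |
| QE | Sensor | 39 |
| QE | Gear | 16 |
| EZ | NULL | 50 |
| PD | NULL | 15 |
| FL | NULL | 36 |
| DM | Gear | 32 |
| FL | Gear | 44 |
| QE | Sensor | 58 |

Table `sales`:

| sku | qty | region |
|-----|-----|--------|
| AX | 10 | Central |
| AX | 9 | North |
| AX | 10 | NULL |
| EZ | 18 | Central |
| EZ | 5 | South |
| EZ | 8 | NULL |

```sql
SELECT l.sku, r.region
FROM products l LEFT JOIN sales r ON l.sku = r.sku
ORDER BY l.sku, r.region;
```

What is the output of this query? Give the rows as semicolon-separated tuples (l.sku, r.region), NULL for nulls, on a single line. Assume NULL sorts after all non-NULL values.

(DM, NULL); (EZ, Central); (EZ, South); (EZ, NULL); (FL, NULL); (FL, NULL); (PD, NULL); (QE, NULL); (QE, NULL); (QE, NULL); (RF, NULL)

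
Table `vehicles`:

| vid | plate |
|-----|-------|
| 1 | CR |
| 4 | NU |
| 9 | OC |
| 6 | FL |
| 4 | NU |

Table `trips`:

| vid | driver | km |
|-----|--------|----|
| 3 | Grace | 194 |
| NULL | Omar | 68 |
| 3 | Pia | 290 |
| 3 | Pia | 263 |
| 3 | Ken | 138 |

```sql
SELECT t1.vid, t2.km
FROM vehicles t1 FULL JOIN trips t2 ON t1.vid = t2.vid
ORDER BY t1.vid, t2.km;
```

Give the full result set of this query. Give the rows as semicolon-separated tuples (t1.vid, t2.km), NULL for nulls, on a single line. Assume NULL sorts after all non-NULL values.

FULL OUTER JOIN keeps every row from both sides; unmatched rows get NULL for the other side's columns.
Matching on t1.vid = t2.vid. A NULL in a compared column never satisfies the condition.
Matched pairs: 0; unmatched t1 rows kept: 5; unmatched t2 rows kept: 5.

(1, NULL); (4, NULL); (4, NULL); (6, NULL); (9, NULL); (NULL, 68); (NULL, 138); (NULL, 194); (NULL, 263); (NULL, 290)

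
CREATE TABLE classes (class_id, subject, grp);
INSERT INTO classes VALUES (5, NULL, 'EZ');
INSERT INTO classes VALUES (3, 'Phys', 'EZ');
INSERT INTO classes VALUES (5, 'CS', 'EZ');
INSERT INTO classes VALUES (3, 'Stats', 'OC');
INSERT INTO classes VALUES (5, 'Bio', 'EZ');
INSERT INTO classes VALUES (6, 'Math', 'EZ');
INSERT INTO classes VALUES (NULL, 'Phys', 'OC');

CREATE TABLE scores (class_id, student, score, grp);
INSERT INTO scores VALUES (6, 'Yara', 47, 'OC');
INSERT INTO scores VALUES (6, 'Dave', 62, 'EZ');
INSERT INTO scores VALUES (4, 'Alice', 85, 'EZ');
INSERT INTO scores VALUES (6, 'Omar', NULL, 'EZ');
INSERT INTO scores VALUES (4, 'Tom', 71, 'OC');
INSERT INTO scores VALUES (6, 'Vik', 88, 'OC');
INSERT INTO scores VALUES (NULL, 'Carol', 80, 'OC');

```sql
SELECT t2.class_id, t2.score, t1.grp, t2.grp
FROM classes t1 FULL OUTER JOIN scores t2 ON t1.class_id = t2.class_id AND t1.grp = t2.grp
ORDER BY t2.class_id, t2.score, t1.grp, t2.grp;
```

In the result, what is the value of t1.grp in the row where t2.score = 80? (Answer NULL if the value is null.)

NULL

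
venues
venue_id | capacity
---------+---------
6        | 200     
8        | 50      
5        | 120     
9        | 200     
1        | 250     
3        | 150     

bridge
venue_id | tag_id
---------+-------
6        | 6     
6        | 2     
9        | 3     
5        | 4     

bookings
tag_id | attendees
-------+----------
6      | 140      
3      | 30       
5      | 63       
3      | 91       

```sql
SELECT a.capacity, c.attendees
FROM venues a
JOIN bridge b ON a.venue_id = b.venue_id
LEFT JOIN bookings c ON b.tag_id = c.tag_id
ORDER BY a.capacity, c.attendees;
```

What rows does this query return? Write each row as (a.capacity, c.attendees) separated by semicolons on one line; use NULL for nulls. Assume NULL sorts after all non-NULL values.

(120, NULL); (200, 30); (200, 91); (200, 140); (200, NULL)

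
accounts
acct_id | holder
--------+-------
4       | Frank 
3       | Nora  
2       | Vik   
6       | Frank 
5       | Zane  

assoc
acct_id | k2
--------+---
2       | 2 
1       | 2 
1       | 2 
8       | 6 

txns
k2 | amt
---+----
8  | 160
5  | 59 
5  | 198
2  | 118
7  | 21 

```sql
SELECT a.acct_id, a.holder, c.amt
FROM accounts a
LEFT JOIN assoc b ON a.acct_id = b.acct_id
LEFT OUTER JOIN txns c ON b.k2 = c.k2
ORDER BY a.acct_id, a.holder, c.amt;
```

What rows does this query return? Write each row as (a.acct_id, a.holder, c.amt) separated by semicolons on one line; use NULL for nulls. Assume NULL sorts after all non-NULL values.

(2, Vik, 118); (3, Nora, NULL); (4, Frank, NULL); (5, Zane, NULL); (6, Frank, NULL)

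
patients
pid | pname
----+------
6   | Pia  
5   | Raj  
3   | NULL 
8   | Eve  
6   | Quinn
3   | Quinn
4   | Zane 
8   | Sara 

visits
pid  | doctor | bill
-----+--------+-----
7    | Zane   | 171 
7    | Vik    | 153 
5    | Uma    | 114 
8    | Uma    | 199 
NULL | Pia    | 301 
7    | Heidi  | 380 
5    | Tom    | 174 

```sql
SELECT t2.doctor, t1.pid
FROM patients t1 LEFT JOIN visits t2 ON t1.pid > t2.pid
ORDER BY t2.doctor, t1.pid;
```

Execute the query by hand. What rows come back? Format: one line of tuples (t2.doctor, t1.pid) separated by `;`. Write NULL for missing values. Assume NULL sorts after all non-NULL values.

(Heidi, 8); (Heidi, 8); (Tom, 6); (Tom, 6); (Tom, 8); (Tom, 8); (Uma, 6); (Uma, 6); (Uma, 8); (Uma, 8); (Vik, 8); (Vik, 8); (Zane, 8); (Zane, 8); (NULL, 3); (NULL, 3); (NULL, 4); (NULL, 5)

LEFT JOIN keeps every row from `patients`; unmatched rows get NULL for `visits`'s columns.
Matching on t1.pid > t2.pid. A NULL in a compared column never satisfies the condition.
Matched pairs: 14; unmatched t1 rows kept: 4.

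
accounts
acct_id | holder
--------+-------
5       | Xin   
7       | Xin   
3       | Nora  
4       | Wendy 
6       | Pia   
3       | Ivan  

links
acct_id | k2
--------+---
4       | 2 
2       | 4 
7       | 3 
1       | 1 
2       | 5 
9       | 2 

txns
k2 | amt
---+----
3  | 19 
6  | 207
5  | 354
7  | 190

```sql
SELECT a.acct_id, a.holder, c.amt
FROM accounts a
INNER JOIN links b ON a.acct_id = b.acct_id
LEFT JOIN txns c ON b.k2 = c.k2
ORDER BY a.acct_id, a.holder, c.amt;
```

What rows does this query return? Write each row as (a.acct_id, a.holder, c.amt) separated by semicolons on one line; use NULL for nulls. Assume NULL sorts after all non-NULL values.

(4, Wendy, NULL); (7, Xin, 19)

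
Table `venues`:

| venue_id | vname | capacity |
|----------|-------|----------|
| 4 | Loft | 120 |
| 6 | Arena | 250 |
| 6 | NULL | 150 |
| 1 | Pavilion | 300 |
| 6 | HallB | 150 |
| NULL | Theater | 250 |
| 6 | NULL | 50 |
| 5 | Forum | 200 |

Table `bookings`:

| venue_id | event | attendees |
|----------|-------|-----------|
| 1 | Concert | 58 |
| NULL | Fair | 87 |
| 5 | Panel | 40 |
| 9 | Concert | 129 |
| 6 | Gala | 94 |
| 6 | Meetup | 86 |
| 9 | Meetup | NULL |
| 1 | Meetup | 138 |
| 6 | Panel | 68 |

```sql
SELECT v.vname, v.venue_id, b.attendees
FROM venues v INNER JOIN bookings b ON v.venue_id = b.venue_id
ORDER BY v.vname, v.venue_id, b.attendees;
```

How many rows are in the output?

INNER JOIN keeps only pairs where the ON condition holds.
Matching on v.venue_id = b.venue_id. A NULL in a compared column never satisfies the condition.
- v row (venue_id=4): no match → dropped.
- v row (venue_id=6): matches 3 b row(s) → 3 output row(s).
- v row (venue_id=6): matches 3 b row(s) → 3 output row(s).
- v row (venue_id=1): matches 2 b row(s) → 2 output row(s).
- v row (venue_id=6): matches 3 b row(s) → 3 output row(s).
- v row (venue_id=NULL): no match → dropped.
- v row (venue_id=6): matches 3 b row(s) → 3 output row(s).
- v row (venue_id=5): matches 1 b row(s) → 1 output row(s).
Total: 15 rows.

15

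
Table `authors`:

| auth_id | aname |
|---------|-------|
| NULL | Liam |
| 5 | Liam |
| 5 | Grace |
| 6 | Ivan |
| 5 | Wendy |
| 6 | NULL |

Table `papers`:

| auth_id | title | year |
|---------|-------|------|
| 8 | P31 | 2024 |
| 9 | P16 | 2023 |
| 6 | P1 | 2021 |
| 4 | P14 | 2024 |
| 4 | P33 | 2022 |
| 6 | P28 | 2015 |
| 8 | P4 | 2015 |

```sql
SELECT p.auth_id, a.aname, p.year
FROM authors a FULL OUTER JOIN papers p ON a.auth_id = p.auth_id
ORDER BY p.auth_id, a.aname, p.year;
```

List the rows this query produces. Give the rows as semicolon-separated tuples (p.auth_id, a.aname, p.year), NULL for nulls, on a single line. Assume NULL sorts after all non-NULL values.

FULL OUTER JOIN keeps every row from both sides; unmatched rows get NULL for the other side's columns.
Matching on a.auth_id = p.auth_id. A NULL in a compared column never satisfies the condition.
- auth_id=NULL: no p row matches, row kept with p columns NULL.
- auth_id=5: no p row matches, row kept with p columns NULL.
- auth_id=5: no p row matches, row kept with p columns NULL.
- auth_id=6: 2 matching p row(s), so 2 row(s) emitted.
- auth_id=5: no p row matches, row kept with p columns NULL.
- auth_id=6: 2 matching p row(s), so 2 row(s) emitted.
- 5 p row(s) had no a match → kept, a columns NULL.

(4, NULL, 2022); (4, NULL, 2024); (6, Ivan, 2015); (6, Ivan, 2021); (6, NULL, 2015); (6, NULL, 2021); (8, NULL, 2015); (8, NULL, 2024); (9, NULL, 2023); (NULL, Grace, NULL); (NULL, Liam, NULL); (NULL, Liam, NULL); (NULL, Wendy, NULL)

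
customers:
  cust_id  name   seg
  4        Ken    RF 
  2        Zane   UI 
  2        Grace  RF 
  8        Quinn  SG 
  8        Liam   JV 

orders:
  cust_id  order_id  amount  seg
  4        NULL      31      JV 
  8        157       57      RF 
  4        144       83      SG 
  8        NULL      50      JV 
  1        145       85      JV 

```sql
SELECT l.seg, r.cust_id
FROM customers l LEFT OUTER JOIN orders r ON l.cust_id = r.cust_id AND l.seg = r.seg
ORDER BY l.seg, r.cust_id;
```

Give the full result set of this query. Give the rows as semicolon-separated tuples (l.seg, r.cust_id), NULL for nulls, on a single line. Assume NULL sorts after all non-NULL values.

(JV, 8); (RF, NULL); (RF, NULL); (SG, NULL); (UI, NULL)

LEFT JOIN keeps every row from `customers`; unmatched rows get NULL for `orders`'s columns.
Matching on l.cust_id = r.cust_id AND l.seg = r.seg.
Matched pairs: 1; unmatched l rows kept: 4.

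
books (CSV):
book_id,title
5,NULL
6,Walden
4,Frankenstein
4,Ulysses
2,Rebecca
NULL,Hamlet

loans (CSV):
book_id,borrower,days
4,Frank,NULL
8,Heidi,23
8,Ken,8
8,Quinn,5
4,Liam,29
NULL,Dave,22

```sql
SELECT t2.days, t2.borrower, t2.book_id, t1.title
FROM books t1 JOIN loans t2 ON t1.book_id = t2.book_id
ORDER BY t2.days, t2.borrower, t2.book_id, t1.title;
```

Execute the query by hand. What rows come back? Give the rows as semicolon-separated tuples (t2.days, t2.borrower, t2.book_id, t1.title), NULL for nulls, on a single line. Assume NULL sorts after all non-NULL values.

INNER JOIN keeps only pairs where the ON condition holds.
Matching on t1.book_id = t2.book_id. A NULL in a compared column never satisfies the condition.
- t1 (book_id=5) has no partner → excluded.
- t1 (book_id=6) has no partner → excluded.
- t1 (book_id=4) pairs with 2 row(s) of t2.
- t1 (book_id=4) pairs with 2 row(s) of t2.
- t1 (book_id=2) has no partner → excluded.
- t1 (book_id=NULL) has no partner → excluded.
After projecting and ordering:
t2.days | t2.borrower | t2.book_id | t1.title
29 | Liam | 4 | Frankenstein
29 | Liam | 4 | Ulysses
NULL | Frank | 4 | Frankenstein
NULL | Frank | 4 | Ulysses

(29, Liam, 4, Frankenstein); (29, Liam, 4, Ulysses); (NULL, Frank, 4, Frankenstein); (NULL, Frank, 4, Ulysses)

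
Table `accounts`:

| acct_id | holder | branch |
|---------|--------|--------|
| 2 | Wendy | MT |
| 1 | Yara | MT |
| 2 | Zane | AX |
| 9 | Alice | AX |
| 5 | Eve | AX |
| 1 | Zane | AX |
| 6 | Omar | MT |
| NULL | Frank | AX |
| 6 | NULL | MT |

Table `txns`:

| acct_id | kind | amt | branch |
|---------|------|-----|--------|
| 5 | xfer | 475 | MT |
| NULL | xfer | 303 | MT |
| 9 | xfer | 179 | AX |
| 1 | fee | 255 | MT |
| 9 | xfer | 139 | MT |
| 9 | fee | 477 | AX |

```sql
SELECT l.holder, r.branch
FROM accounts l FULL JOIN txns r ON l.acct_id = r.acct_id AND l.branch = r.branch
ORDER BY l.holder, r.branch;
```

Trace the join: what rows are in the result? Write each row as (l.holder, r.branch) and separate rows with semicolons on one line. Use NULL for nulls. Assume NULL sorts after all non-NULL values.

(Alice, AX); (Alice, AX); (Eve, NULL); (Frank, NULL); (Omar, NULL); (Wendy, NULL); (Yara, MT); (Zane, NULL); (Zane, NULL); (NULL, MT); (NULL, MT); (NULL, MT); (NULL, NULL)

FULL OUTER JOIN keeps every row from both sides; unmatched rows get NULL for the other side's columns.
Matching on l.acct_id = r.acct_id AND l.branch = r.branch. A NULL in a compared column never satisfies the condition.
- l[0] acct_id=2, branch=MT → no match; kept with NULLs on the r side.
- l[1] acct_id=1, branch=MT → 1 match(es) in r → 1 row(s).
- l[2] acct_id=2, branch=AX → no match; kept with NULLs on the r side.
- l[3] acct_id=9, branch=AX → 2 match(es) in r → 2 row(s).
- l[4] acct_id=5, branch=AX → no match; kept with NULLs on the r side.
- l[5] acct_id=1, branch=AX → no match; kept with NULLs on the r side.
- l[6] acct_id=6, branch=MT → no match; kept with NULLs on the r side.
- l[7] acct_id=NULL, branch=AX → no match; kept with NULLs on the r side.
- l[8] acct_id=6, branch=MT → no match; kept with NULLs on the r side.
- plus 3 unmatched r row(s), each kept with NULL l columns.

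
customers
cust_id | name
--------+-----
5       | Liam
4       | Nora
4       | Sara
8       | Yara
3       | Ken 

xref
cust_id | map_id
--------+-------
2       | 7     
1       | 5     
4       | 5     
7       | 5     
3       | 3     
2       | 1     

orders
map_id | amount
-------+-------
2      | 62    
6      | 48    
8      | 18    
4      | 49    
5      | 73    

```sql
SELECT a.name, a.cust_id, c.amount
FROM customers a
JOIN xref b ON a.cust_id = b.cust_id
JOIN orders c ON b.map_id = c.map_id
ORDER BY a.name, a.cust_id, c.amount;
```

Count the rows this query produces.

Evaluate left to right. First `customers a INNER JOIN xref b` on cust_id: 3 row(s).
Then INNER JOIN `orders c` on map_id: keep only rows whose b.map_id appears in c.
Result: 2 row(s).

2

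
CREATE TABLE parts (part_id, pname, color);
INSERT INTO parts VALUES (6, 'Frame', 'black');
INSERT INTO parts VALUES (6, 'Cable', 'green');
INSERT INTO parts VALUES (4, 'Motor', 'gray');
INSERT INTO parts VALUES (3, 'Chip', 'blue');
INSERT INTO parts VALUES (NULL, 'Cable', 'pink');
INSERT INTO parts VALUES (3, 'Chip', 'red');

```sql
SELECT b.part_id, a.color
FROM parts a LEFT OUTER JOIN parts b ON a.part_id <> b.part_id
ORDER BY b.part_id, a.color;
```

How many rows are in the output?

17

LEFT JOIN keeps every row from `parts a`; unmatched rows get NULL for `parts b`'s columns.
Matching on a.part_id <> b.part_id. A NULL in a compared column never satisfies the condition.
- a (part_id=6) pairs with 3 row(s) of b.
- a (part_id=6) pairs with 3 row(s) of b.
- a (part_id=4) pairs with 4 row(s) of b.
- a (part_id=3) pairs with 3 row(s) of b.
- a (part_id=NULL) has no partner → padded with NULL.
- a (part_id=3) pairs with 3 row(s) of b.
Total: 16 matched + 1 padded = 17 rows.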